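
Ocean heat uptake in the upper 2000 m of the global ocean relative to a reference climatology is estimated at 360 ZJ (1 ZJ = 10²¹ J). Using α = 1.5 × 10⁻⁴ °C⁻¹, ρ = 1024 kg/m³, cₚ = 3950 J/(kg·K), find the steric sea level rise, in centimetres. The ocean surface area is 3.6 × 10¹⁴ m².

Per unit area: Q = 360×10²¹ / (3.6×10¹⁴) = 1×10⁹ J/m²
Δh = αQ/(ρcₚ) = 1.5×10⁻⁴ × 1×10⁹ / (1024 × 3950) ≈ 0.037085 m

3.71 cm of thermosteric rise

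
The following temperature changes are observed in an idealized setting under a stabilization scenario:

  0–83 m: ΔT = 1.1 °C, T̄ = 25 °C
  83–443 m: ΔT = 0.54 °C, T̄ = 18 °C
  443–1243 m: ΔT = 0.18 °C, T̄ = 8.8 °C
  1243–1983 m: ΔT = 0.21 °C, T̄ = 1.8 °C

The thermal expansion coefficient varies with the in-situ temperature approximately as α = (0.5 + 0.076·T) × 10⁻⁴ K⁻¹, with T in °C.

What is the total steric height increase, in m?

Layer 1: α = (0.5 + 0.076×25)×10⁻⁴ = 2.4×10⁻⁴ K⁻¹
Layer 2: α = (0.5 + 0.076×18)×10⁻⁴ = 1.868×10⁻⁴ K⁻¹
Layer 3: α = (0.5 + 0.076×8.8)×10⁻⁴ = 1.1688×10⁻⁴ K⁻¹
Layer 4: α = (0.5 + 0.076×1.8)×10⁻⁴ = 0.6368×10⁻⁴ K⁻¹
Layer 1: 2.4×10⁻⁴ × 83 × 1.1 = 0.021912 m
83–443 m: 1.868×10⁻⁴ × 360 × 0.54 = 0.03631392 m
0.18 × 800 × 1.1688×10⁻⁴ = 0.01683072 m
Layer 4: 740 × 0.21 × 0.6368×10⁻⁴ = 0.009895872 m
Δh = 0.021912 + 0.03631392 + 0.01683072 + 0.009895872 = 0.084952512 m ≈ 0.0850 m

Δh ≈ 0.0850 m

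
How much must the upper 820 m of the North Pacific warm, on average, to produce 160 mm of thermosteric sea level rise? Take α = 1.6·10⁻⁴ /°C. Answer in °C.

ΔT = Δh/(αH) = 0.16 / (1.6×10⁻⁴ × 820) ≈ 1.220 °C

1.22 °C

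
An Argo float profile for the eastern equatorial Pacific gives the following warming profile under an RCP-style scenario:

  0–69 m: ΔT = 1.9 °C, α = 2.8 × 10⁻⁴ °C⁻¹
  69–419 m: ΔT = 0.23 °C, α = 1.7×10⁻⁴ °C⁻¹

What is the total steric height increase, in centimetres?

2.8×10⁻⁴ × 69 × 1.9 = 0.036708 m
1.7×10⁻⁴ × 350 × 0.23 = 0.013685 m
Δh = 0.036708 + 0.013685 = 0.050393 m

about 5.04 cm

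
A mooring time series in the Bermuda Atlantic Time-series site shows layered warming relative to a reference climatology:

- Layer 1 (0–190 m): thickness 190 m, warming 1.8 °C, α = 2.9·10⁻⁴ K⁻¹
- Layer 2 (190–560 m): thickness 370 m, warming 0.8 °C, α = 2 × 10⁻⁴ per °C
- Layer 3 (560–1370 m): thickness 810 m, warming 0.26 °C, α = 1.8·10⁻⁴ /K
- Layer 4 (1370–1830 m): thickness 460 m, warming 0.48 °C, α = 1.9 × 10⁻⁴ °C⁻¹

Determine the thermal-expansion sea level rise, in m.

0–190 m: 1.8 × 2.9×10⁻⁴ × 190 = 0.09918 m
190–560 m: 370 × 0.8 × 2×10⁻⁴ = 0.05920 m
1.8×10⁻⁴ × 0.26 × 810 = 0.037908 m
1.9×10⁻⁴ × 460 × 0.48 = 0.041952 m
Δh = 0.09918 + 0.05920 + 0.037908 + 0.041952 = 0.23824 m

0.24 m of thermosteric rise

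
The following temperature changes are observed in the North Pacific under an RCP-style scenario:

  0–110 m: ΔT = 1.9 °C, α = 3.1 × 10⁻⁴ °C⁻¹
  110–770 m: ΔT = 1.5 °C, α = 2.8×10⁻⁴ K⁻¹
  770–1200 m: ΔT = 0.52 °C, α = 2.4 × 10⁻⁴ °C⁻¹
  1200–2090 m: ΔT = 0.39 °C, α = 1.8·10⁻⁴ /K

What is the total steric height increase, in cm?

Δh = 46 cm

Layer 1: 110 × 1.9 × 3.1×10⁻⁴ = 0.06479 m
Layer 2: 1.5 × 2.8×10⁻⁴ × 660 = 0.27720 m
0.52 × 2.4×10⁻⁴ × 430 = 0.053664 m
0.39 × 1.8×10⁻⁴ × 890 = 0.062478 m
Δh = 0.06479 + 0.27720 + 0.053664 + 0.062478 = 0.458132 m ≈ 46 cm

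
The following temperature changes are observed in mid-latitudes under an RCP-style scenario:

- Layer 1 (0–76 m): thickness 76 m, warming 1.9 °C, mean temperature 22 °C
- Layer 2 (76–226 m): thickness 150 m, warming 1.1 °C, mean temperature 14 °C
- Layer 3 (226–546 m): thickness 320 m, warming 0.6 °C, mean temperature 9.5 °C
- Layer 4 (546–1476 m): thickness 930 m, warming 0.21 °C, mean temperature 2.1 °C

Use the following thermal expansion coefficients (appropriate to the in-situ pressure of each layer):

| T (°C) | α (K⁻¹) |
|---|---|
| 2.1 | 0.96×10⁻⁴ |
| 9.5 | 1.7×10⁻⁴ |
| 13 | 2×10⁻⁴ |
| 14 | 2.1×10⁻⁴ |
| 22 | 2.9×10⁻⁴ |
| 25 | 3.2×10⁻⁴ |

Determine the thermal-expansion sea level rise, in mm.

Δh = 128 mm

Layer 1 at 22 °C → α = 2.9×10⁻⁴ K⁻¹
Layer 2 at 14 °C → α = 2.1×10⁻⁴ K⁻¹
Layer 3 at 9.5 °C → α = 1.7×10⁻⁴ K⁻¹
Layer 4 at 2.1 °C → α = 0.96×10⁻⁴ K⁻¹
Layer 1: 76 × 2.9×10⁻⁴ × 1.9 = 0.041876 m
2.1×10⁻⁴ × 150 × 1.1 = 0.03465 m
320 × 1.7×10⁻⁴ × 0.6 = 0.03264 m
546–1476 m: 930 × 0.21 × 0.96×10⁻⁴ = 0.0187488 m
Δh = 0.041876 + 0.03465 + 0.03264 + 0.0187488 = 0.1279148 m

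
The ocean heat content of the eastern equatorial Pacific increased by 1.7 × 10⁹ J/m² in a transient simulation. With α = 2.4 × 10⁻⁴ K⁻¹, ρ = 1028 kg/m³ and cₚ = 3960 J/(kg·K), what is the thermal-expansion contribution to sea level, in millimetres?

Δh ≈ 100 mm

Δh = αQ/(ρcₚ) = 2.4×10⁻⁴ × 1.7×10⁹ / (1028 × 3960) ≈ 0.10022 m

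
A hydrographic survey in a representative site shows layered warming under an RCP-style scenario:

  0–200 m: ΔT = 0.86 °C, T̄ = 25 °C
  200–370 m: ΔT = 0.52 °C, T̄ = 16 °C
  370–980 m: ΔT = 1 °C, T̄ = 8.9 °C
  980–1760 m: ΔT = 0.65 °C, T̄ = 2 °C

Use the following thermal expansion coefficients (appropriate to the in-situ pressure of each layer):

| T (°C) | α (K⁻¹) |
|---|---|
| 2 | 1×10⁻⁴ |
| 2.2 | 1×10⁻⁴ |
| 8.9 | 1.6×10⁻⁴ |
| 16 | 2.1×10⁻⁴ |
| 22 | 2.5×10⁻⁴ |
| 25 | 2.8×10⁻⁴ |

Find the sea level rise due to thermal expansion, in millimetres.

Δh ≈ 215 mm

Layer 1 at 25 °C → α = 2.8×10⁻⁴ K⁻¹
Layer 2 at 16 °C → α = 2.1×10⁻⁴ K⁻¹
Layer 3 at 8.9 °C → α = 1.6×10⁻⁴ K⁻¹
Layer 4 at 2 °C → α = 1×10⁻⁴ K⁻¹
0–200 m: 2.8×10⁻⁴ × 0.86 × 200 = 0.04816 m
200–370 m: 170 × 2.1×10⁻⁴ × 0.52 = 0.018564 m
370–980 m: 1.6×10⁻⁴ × 610 × 1 = 0.09760 m
980–1760 m: 1×10⁻⁴ × 0.65 × 780 = 0.05070 m
Δh = 0.04816 + 0.018564 + 0.09760 + 0.05070 = 0.215024 m ≈ 215 mm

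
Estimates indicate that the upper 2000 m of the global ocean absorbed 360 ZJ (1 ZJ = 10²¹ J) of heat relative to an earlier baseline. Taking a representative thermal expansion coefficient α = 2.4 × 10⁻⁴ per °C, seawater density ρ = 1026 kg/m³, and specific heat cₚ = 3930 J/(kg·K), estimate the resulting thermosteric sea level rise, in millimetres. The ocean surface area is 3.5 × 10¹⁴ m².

Per unit area: Q = 360×10²¹ / (3.5×10¹⁴) ≈ 1.029×10⁹ J/m²
Δh = αQ/(ρcₚ) = 2.4×10⁻⁴ × 1.029×10⁹ / (1026 × 3930) ≈ 0.061247 m

about 61 mm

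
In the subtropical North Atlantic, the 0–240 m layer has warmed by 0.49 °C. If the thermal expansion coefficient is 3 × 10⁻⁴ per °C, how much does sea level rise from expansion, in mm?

Δh = αΔT·H = 3×10⁻⁴ × 0.49 × 240 = 0.03528 m

about 35.3 mm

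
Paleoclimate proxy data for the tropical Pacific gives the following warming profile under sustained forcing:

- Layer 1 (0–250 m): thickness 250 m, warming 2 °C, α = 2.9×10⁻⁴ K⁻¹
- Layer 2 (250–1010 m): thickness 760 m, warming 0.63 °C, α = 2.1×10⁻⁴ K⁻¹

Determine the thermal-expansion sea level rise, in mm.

2.9×10⁻⁴ × 2 × 250 = 0.14500 m
0.63 × 760 × 2.1×10⁻⁴ = 0.100548 m
Δh = 0.14500 + 0.100548 = 0.245548 m

246 mm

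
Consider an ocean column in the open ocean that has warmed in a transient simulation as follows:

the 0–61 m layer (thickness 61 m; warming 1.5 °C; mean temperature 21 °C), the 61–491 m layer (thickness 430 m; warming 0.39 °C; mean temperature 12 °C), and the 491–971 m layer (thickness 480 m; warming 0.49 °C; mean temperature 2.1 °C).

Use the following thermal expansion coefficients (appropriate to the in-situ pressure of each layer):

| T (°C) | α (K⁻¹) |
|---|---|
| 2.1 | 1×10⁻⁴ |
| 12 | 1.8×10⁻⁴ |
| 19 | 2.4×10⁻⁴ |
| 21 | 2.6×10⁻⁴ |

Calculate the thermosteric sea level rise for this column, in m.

0.0775 m of thermosteric rise

Layer 1 at 21 °C → α = 2.6×10⁻⁴ K⁻¹
Layer 2 at 12 °C → α = 1.8×10⁻⁴ K⁻¹
Layer 3 at 2.1 °C → α = 1×10⁻⁴ K⁻¹
1.5 × 2.6×10⁻⁴ × 61 = 0.02379 m
61–491 m: 430 × 1.8×10⁻⁴ × 0.39 = 0.030186 m
491–971 m: 1×10⁻⁴ × 0.49 × 480 = 0.02352 m
Δh = 0.02379 + 0.030186 + 0.02352 = 0.077496 m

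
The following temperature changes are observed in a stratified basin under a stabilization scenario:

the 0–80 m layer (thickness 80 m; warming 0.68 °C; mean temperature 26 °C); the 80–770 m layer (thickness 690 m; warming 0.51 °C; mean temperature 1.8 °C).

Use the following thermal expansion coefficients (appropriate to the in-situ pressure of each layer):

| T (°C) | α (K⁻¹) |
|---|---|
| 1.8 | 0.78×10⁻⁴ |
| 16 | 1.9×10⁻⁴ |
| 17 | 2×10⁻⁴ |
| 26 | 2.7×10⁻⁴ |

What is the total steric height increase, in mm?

Layer 1 at 26 °C → α = 2.7×10⁻⁴ K⁻¹
Layer 2 at 1.8 °C → α = 0.78×10⁻⁴ K⁻¹
Layer 1: 0.68 × 80 × 2.7×10⁻⁴ = 0.014688 m
Layer 2: 690 × 0.78×10⁻⁴ × 0.51 = 0.0274482 m
Δh = 0.014688 + 0.0274482 = 0.0421362 m ≈ 42 mm

42 mm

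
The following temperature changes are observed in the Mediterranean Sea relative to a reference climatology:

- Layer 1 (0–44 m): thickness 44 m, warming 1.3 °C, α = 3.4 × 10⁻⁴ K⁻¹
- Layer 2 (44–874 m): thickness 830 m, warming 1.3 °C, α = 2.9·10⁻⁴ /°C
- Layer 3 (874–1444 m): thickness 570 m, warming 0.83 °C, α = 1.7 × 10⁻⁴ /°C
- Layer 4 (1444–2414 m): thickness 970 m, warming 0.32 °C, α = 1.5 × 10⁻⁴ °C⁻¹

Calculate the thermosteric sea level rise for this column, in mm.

0–44 m: 3.4×10⁻⁴ × 1.3 × 44 = 0.019448 m
44–874 m: 1.3 × 2.9×10⁻⁴ × 830 = 0.31291 m
Layer 3: 0.83 × 1.7×10⁻⁴ × 570 = 0.080427 m
1444–2414 m: 1.5×10⁻⁴ × 970 × 0.32 = 0.04656 m
Δh = 0.019448 + 0.31291 + 0.080427 + 0.04656 = 0.459345 m ≈ 459 mm

Δh = 459 mm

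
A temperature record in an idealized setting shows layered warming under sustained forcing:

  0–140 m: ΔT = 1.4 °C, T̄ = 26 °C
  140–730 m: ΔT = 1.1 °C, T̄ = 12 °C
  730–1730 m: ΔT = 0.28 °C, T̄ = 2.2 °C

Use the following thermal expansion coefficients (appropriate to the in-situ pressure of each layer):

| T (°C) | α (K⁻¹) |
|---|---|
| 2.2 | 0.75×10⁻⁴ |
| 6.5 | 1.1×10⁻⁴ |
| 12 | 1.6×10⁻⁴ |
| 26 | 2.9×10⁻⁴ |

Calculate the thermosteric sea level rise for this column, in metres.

Layer 1 at 26 °C → α = 2.9×10⁻⁴ K⁻¹
Layer 2 at 12 °C → α = 1.6×10⁻⁴ K⁻¹
Layer 3 at 2.2 °C → α = 0.75×10⁻⁴ K⁻¹
2.9×10⁻⁴ × 140 × 1.4 = 0.05684 m
Layer 2: 1.6×10⁻⁴ × 1.1 × 590 = 0.10384 m
1000 × 0.75×10⁻⁴ × 0.28 = 0.02100 m
Δh = 0.05684 + 0.10384 + 0.02100 = 0.18168 m

0.182 m of thermosteric rise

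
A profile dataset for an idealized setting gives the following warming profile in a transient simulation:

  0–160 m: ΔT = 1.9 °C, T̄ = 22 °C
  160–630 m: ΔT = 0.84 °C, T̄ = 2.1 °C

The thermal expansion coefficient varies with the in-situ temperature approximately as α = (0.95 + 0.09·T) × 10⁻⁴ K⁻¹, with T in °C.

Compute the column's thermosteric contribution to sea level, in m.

Layer 1: α = (0.95 + 0.09×22)×10⁻⁴ = 2.93×10⁻⁴ K⁻¹
Layer 2: α = (0.95 + 0.09×2.1)×10⁻⁴ = 1.139×10⁻⁴ K⁻¹
2.93×10⁻⁴ × 160 × 1.9 = 0.089072 m
160–630 m: 0.84 × 470 × 1.139×10⁻⁴ = 0.04496772 m
Δh = 0.089072 + 0.04496772 = 0.13403972 m

Δh = 0.13 m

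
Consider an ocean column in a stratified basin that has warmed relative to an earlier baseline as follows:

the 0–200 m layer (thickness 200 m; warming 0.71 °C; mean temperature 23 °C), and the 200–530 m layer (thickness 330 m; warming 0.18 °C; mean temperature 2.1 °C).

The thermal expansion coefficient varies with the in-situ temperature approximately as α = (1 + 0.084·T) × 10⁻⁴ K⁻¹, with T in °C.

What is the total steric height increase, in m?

0.0486 m

Layer 1: α = (1 + 0.084×23)×10⁻⁴ = 2.932×10⁻⁴ K⁻¹
Layer 2: α = (1 + 0.084×2.1)×10⁻⁴ = 1.1764×10⁻⁴ K⁻¹
0–200 m: 200 × 2.932×10⁻⁴ × 0.71 = 0.0416344 m
200–530 m: 330 × 1.1764×10⁻⁴ × 0.18 = 0.006987816 m
Δh = 0.0416344 + 0.006987816 = 0.048622216 m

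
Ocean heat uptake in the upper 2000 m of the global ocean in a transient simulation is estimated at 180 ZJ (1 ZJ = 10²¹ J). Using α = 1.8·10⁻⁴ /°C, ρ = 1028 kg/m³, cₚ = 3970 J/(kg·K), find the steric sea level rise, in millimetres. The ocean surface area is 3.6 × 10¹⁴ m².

about 22.1 mm

Per unit area: Q = 180×10²¹ / (3.6×10¹⁴) = 5×10⁸ J/m²
Δh = αQ/(ρcₚ) = 1.8×10⁻⁴ × 5×10⁸ / (1028 × 3970) ≈ 0.022053 m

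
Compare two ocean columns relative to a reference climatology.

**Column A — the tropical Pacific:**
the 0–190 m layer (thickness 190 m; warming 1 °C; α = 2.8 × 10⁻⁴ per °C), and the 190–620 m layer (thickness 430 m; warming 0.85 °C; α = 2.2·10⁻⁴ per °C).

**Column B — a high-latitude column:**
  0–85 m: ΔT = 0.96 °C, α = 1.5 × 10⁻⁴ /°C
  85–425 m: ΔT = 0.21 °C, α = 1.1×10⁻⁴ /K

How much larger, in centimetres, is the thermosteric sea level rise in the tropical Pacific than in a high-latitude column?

11 cm

A 0–190 m: 1 × 190 × 2.8×10⁻⁴ = 0.05320 m
A Layer 2: 2.2×10⁻⁴ × 430 × 0.85 = 0.08041 m
A total: 0.13361 m
B 0–85 m: 1.5×10⁻⁴ × 85 × 0.96 = 0.01224 m
B Layer 2: 1.1×10⁻⁴ × 0.21 × 340 = 0.007854 m
B total: 0.020094 m
Difference: 0.13361 − 0.020094 = 0.113516 m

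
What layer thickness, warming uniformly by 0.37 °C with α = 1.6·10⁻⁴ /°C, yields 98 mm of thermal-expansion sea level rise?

about 1660 m

H = Δh/(αΔT) = 0.098 / (1.6×10⁻⁴ × 0.37) ≈ 1655 m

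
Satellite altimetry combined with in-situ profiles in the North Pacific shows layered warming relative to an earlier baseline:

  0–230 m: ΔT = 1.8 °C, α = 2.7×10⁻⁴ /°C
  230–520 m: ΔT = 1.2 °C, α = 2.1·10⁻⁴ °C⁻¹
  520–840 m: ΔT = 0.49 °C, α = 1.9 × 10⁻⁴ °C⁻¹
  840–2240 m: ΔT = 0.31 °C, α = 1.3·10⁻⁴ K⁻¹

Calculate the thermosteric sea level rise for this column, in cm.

Layer 1: 230 × 2.7×10⁻⁴ × 1.8 = 0.11178 m
290 × 2.1×10⁻⁴ × 1.2 = 0.07308 m
520–840 m: 320 × 1.9×10⁻⁴ × 0.49 = 0.029792 m
Layer 4: 1.3×10⁻⁴ × 1400 × 0.31 = 0.05642 m
Δh = 0.11178 + 0.07308 + 0.029792 + 0.05642 = 0.271072 m ≈ 27.1 cm

Δh ≈ 27.1 cm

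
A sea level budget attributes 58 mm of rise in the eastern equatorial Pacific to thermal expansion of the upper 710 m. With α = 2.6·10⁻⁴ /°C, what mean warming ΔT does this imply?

ΔT = Δh/(αH) = 0.058 / (2.6×10⁻⁴ × 710) ≈ 0.3142 K

about 0.314 K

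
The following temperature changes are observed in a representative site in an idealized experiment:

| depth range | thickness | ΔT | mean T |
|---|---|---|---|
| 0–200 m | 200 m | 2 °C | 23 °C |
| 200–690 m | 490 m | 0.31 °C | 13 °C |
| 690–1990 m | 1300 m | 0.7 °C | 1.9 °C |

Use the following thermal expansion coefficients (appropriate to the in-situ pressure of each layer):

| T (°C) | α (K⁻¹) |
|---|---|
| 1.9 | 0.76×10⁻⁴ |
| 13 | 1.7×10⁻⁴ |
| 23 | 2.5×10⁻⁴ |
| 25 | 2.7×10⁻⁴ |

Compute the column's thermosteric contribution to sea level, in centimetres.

about 19.5 cm

Layer 1 at 23 °C → α = 2.5×10⁻⁴ K⁻¹
Layer 2 at 13 °C → α = 1.7×10⁻⁴ K⁻¹
Layer 3 at 1.9 °C → α = 0.76×10⁻⁴ K⁻¹
Layer 1: 200 × 2.5×10⁻⁴ × 2 = 0.10000 m
1.7×10⁻⁴ × 0.31 × 490 = 0.025823 m
Layer 3: 0.7 × 1300 × 0.76×10⁻⁴ = 0.06916 m
Δh = 0.10000 + 0.025823 + 0.06916 = 0.194983 m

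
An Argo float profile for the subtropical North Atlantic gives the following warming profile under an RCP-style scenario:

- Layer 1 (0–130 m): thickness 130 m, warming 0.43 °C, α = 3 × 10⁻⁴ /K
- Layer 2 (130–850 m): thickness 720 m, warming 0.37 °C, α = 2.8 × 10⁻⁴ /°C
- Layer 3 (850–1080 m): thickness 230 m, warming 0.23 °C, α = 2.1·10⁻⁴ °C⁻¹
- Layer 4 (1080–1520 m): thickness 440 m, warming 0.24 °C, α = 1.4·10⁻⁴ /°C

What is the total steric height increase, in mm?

about 120 mm

Layer 1: 130 × 0.43 × 3×10⁻⁴ = 0.01677 m
Layer 2: 720 × 0.37 × 2.8×10⁻⁴ = 0.074592 m
0.23 × 2.1×10⁻⁴ × 230 = 0.011109 m
0.24 × 1.4×10⁻⁴ × 440 = 0.014784 m
Δh = 0.01677 + 0.074592 + 0.011109 + 0.014784 = 0.117255 m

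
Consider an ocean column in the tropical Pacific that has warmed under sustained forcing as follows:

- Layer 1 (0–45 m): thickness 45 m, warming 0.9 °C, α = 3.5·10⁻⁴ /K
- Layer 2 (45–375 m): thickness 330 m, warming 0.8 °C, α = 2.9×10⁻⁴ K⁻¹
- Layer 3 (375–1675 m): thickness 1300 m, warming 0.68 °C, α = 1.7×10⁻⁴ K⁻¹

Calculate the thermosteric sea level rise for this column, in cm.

Layer 1: 45 × 0.9 × 3.5×10⁻⁴ = 0.014175 m
45–375 m: 2.9×10⁻⁴ × 330 × 0.8 = 0.07656 m
1300 × 1.7×10⁻⁴ × 0.68 = 0.15028 m
Δh = 0.014175 + 0.07656 + 0.15028 = 0.241015 m ≈ 24.1 cm

Δh = 24.1 cm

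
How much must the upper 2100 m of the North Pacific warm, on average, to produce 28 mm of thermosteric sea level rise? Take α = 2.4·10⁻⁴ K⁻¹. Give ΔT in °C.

ΔT = Δh/(αH) = 0.028 / (2.4×10⁻⁴ × 2100) ≈ 0.05556 °C

about 0.056 °C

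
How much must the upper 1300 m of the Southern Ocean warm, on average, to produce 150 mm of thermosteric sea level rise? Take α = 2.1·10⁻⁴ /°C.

about 0.55 K

ΔT = Δh/(αH) = 0.15 / (2.1×10⁻⁴ × 1300) ≈ 0.5495 K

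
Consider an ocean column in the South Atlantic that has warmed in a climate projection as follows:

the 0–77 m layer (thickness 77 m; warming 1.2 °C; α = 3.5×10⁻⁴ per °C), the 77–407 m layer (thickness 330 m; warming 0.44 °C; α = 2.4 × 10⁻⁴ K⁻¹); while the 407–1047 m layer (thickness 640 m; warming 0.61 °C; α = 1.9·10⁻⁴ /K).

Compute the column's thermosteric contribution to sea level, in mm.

Layer 1: 3.5×10⁻⁴ × 77 × 1.2 = 0.03234 m
2.4×10⁻⁴ × 0.44 × 330 = 0.034848 m
407–1047 m: 0.61 × 1.9×10⁻⁴ × 640 = 0.074176 m
Δh = 0.03234 + 0.034848 + 0.074176 = 0.141364 m ≈ 141 mm

141 mm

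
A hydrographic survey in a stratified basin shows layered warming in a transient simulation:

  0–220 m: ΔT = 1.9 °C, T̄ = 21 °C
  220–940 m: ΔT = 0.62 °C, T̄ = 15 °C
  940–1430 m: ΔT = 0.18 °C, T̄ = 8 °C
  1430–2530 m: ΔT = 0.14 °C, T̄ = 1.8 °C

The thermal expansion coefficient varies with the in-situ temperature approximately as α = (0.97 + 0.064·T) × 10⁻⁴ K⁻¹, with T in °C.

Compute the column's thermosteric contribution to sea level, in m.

Layer 1: α = (0.97 + 0.064×21)×10⁻⁴ = 2.314×10⁻⁴ K⁻¹
Layer 2: α = (0.97 + 0.064×15)×10⁻⁴ = 1.93×10⁻⁴ K⁻¹
Layer 3: α = (0.97 + 0.064×8)×10⁻⁴ = 1.482×10⁻⁴ K⁻¹
Layer 4: α = (0.97 + 0.064×1.8)×10⁻⁴ = 1.0852×10⁻⁴ K⁻¹
220 × 1.9 × 2.314×10⁻⁴ = 0.0967252 m
Layer 2: 1.93×10⁻⁴ × 0.62 × 720 = 0.0861552 m
Layer 3: 490 × 0.18 × 1.482×10⁻⁴ = 0.01307124 m
1430–2530 m: 1100 × 1.0852×10⁻⁴ × 0.14 = 0.01671208 m
Δh = 0.0967252 + 0.0861552 + 0.01307124 + 0.01671208 = 0.21266372 m

0.21 m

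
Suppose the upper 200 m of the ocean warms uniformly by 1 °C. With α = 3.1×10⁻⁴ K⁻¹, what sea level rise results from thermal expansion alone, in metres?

Δh = αΔT·H = 3.1×10⁻⁴ × 1 × 200 = 0.06200 m

about 0.062 m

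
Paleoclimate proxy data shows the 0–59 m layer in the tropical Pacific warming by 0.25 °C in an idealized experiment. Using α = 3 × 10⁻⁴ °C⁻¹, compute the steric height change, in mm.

4.43 mm

Δh = αΔT·H = 3×10⁻⁴ × 0.25 × 59 = 0.004425 m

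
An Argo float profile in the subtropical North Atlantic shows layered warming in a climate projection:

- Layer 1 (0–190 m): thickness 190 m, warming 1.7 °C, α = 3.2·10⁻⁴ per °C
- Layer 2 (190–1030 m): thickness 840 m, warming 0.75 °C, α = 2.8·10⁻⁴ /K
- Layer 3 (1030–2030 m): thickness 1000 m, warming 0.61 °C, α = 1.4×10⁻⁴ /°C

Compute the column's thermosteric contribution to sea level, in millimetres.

Layer 1: 3.2×10⁻⁴ × 1.7 × 190 = 0.10336 m
Layer 2: 840 × 0.75 × 2.8×10⁻⁴ = 0.17640 m
1.4×10⁻⁴ × 0.61 × 1000 = 0.08540 m
Δh = 0.10336 + 0.17640 + 0.08540 = 0.36516 m ≈ 365 mm

about 365 mm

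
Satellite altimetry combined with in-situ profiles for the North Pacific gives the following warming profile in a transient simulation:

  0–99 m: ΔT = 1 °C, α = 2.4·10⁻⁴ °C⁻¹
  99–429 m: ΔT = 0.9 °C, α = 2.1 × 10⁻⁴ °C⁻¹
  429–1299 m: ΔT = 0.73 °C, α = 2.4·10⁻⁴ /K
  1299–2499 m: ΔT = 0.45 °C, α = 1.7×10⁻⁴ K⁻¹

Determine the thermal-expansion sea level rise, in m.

0–99 m: 1 × 2.4×10⁻⁴ × 99 = 0.02376 m
Layer 2: 2.1×10⁻⁴ × 0.9 × 330 = 0.06237 m
Layer 3: 0.73 × 2.4×10⁻⁴ × 870 = 0.152424 m
0.45 × 1200 × 1.7×10⁻⁴ = 0.09180 m
Δh = 0.02376 + 0.06237 + 0.152424 + 0.09180 = 0.330354 m

Δh = 0.330 m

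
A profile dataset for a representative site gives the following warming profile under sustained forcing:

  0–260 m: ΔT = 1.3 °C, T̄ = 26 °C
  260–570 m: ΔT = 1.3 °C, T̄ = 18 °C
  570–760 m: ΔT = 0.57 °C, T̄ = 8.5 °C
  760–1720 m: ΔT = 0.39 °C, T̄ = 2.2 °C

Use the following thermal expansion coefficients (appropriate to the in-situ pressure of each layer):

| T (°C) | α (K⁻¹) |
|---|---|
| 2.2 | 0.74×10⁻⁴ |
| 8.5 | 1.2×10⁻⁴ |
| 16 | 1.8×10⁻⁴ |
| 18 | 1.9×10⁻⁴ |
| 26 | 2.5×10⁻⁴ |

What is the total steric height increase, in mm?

about 202 mm

Layer 1 at 26 °C → α = 2.5×10⁻⁴ K⁻¹
Layer 2 at 18 °C → α = 1.9×10⁻⁴ K⁻¹
Layer 3 at 8.5 °C → α = 1.2×10⁻⁴ K⁻¹
Layer 4 at 2.2 °C → α = 0.74×10⁻⁴ K⁻¹
2.5×10⁻⁴ × 1.3 × 260 = 0.08450 m
260–570 m: 310 × 1.3 × 1.9×10⁻⁴ = 0.07657 m
Layer 3: 190 × 0.57 × 1.2×10⁻⁴ = 0.012996 m
760–1720 m: 0.74×10⁻⁴ × 0.39 × 960 = 0.0277056 m
Δh = 0.08450 + 0.07657 + 0.012996 + 0.0277056 = 0.2017716 m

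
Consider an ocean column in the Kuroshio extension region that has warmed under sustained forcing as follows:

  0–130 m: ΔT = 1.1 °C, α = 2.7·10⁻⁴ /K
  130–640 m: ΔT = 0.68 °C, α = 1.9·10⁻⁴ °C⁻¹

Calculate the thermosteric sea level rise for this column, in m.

Layer 1: 130 × 2.7×10⁻⁴ × 1.1 = 0.03861 m
130–640 m: 0.68 × 510 × 1.9×10⁻⁴ = 0.065892 m
Δh = 0.03861 + 0.065892 = 0.104502 m

Δh = 0.10 m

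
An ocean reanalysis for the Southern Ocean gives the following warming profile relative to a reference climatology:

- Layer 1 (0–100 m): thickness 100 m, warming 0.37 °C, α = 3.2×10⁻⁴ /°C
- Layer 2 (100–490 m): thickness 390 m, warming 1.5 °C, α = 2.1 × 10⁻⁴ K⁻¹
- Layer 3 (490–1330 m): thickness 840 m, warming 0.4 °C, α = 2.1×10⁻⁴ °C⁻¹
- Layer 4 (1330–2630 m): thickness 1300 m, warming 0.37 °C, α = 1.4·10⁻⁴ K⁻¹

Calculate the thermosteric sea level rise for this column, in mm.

about 270 mm

0.37 × 3.2×10⁻⁴ × 100 = 0.01184 m
1.5 × 390 × 2.1×10⁻⁴ = 0.12285 m
Layer 3: 0.4 × 2.1×10⁻⁴ × 840 = 0.07056 m
0.37 × 1.4×10⁻⁴ × 1300 = 0.06734 m
Δh = 0.01184 + 0.12285 + 0.07056 + 0.06734 = 0.27259 m ≈ 270 mm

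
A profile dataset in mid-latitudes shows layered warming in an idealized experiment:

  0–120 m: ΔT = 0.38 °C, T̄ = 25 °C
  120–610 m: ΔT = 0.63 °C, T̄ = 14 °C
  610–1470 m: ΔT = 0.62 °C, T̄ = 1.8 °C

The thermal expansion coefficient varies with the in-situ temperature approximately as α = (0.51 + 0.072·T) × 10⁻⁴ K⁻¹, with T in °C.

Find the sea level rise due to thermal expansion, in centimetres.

Layer 1: α = (0.51 + 0.072×25)×10⁻⁴ = 2.31×10⁻⁴ K⁻¹
Layer 2: α = (0.51 + 0.072×14)×10⁻⁴ = 1.518×10⁻⁴ K⁻¹
Layer 3: α = (0.51 + 0.072×1.8)×10⁻⁴ = 0.6396×10⁻⁴ K⁻¹
Layer 1: 120 × 2.31×10⁻⁴ × 0.38 = 0.0105336 m
490 × 1.518×10⁻⁴ × 0.63 = 0.04686066 m
860 × 0.62 × 0.6396×10⁻⁴ = 0.034103472 m
Δh = 0.0105336 + 0.04686066 + 0.034103472 = 0.091497732 m

Δh ≈ 9.15 cm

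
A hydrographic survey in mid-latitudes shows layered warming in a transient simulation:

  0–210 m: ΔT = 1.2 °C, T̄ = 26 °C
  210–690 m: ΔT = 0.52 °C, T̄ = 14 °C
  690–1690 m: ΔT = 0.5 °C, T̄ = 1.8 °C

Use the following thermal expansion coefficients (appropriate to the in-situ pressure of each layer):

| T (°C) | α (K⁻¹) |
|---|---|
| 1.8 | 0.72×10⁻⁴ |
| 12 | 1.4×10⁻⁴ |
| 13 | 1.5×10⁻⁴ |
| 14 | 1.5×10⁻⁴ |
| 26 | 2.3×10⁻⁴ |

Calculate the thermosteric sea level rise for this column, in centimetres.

13 cm

Layer 1 at 26 °C → α = 2.3×10⁻⁴ K⁻¹
Layer 2 at 14 °C → α = 1.5×10⁻⁴ K⁻¹
Layer 3 at 1.8 °C → α = 0.72×10⁻⁴ K⁻¹
1.2 × 210 × 2.3×10⁻⁴ = 0.05796 m
0.52 × 1.5×10⁻⁴ × 480 = 0.03744 m
1000 × 0.72×10⁻⁴ × 0.5 = 0.03600 m
Δh = 0.05796 + 0.03744 + 0.03600 = 0.13140 m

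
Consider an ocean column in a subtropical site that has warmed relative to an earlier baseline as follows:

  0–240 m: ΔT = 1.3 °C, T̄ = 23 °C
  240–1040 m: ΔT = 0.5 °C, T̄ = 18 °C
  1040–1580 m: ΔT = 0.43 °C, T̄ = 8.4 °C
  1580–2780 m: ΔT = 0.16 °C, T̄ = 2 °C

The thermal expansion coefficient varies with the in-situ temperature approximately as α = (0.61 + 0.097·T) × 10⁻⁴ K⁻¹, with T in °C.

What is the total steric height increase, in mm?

230 mm of thermosteric rise

Layer 1: α = (0.61 + 0.097×23)×10⁻⁴ = 2.841×10⁻⁴ K⁻¹
Layer 2: α = (0.61 + 0.097×18)×10⁻⁴ = 2.356×10⁻⁴ K⁻¹
Layer 3: α = (0.61 + 0.097×8.4)×10⁻⁴ = 1.4248×10⁻⁴ K⁻¹
Layer 4: α = (0.61 + 0.097×2)×10⁻⁴ = 0.804×10⁻⁴ K⁻¹
1.3 × 2.841×10⁻⁴ × 240 = 0.0886392 m
Layer 2: 800 × 0.5 × 2.356×10⁻⁴ = 0.09424 m
1.4248×10⁻⁴ × 0.43 × 540 = 0.033083856 m
Layer 4: 1200 × 0.804×10⁻⁴ × 0.16 = 0.0154368 m
Δh = 0.0886392 + 0.09424 + 0.033083856 + 0.0154368 = 0.231399856 m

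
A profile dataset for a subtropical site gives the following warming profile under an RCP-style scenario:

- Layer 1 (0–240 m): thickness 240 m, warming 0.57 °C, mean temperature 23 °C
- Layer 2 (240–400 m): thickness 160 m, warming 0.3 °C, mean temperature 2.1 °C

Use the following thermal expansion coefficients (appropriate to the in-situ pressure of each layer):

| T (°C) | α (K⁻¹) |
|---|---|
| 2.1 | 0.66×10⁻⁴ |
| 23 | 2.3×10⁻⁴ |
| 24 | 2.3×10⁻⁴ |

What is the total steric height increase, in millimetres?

Δh = 34.6 mm

Layer 1 at 23 °C → α = 2.3×10⁻⁴ K⁻¹
Layer 2 at 2.1 °C → α = 0.66×10⁻⁴ K⁻¹
2.3×10⁻⁴ × 240 × 0.57 = 0.031464 m
240–400 m: 0.3 × 160 × 0.66×10⁻⁴ = 0.003168 m
Δh = 0.031464 + 0.003168 = 0.034632 m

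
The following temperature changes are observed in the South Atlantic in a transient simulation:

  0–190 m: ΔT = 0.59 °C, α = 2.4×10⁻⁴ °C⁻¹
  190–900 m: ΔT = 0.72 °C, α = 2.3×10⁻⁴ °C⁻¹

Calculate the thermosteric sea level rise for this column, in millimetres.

0.59 × 190 × 2.4×10⁻⁴ = 0.026904 m
Layer 2: 2.3×10⁻⁴ × 710 × 0.72 = 0.117576 m
Δh = 0.026904 + 0.117576 = 0.14448 m ≈ 140 mm

Δh = 140 mm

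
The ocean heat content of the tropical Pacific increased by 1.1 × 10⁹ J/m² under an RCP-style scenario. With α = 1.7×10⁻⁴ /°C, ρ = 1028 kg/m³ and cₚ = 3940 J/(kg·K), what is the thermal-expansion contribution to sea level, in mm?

Δh = αQ/(ρcₚ) = 1.7×10⁻⁴ × 1.1×10⁹ / (1028 × 3940) ≈ 0.046169 m

Δh = 46.2 mm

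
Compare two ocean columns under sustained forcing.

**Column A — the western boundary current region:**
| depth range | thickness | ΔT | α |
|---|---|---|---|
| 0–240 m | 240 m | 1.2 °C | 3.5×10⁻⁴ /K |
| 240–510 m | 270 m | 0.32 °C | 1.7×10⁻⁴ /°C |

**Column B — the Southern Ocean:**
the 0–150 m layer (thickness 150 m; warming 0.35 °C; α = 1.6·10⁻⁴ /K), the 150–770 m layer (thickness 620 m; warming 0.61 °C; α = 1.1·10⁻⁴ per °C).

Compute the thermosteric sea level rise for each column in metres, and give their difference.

Δh_A ≈ 0.115 m, Δh_B ≈ 0.0500 m; difference ≈ 0.0655 m

A Layer 1: 240 × 1.2 × 3.5×10⁻⁴ = 0.10080 m
A 240–510 m: 270 × 0.32 × 1.7×10⁻⁴ = 0.014688 m
A total: 0.115488 m
B Layer 1: 1.6×10⁻⁴ × 150 × 0.35 = 0.00840 m
B Layer 2: 0.61 × 620 × 1.1×10⁻⁴ = 0.041602 m
B total: 0.050002 m
Difference: 0.115488 − 0.050002 = 0.065486 m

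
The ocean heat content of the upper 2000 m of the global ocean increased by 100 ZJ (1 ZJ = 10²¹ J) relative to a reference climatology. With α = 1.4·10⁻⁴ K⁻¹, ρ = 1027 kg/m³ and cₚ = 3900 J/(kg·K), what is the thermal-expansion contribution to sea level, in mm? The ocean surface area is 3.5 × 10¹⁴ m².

about 9.99 mm

Per unit area: Q = 100×10²¹ / (3.5×10¹⁴) ≈ 2.857×10⁸ J/m²
Δh = αQ/(ρcₚ) = 1.4×10⁻⁴ × 2.857×10⁸ / (1027 × 3900) ≈ 0.0099863 m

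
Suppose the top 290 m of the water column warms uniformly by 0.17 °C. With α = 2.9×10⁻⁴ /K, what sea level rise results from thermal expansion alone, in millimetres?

Δh ≈ 14 mm

Δh = αΔT·H = 2.9×10⁻⁴ × 0.17 × 290 = 0.014297 m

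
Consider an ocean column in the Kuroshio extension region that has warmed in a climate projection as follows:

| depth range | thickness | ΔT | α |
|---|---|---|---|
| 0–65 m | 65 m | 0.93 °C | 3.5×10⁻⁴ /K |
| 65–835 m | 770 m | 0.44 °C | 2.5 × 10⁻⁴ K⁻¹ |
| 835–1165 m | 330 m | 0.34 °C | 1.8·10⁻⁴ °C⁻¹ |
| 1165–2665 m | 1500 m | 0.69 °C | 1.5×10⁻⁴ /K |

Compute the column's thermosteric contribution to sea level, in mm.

about 280 mm

Layer 1: 65 × 0.93 × 3.5×10⁻⁴ = 0.0211575 m
0.44 × 770 × 2.5×10⁻⁴ = 0.08470 m
Layer 3: 0.34 × 1.8×10⁻⁴ × 330 = 0.020196 m
1165–2665 m: 1500 × 0.69 × 1.5×10⁻⁴ = 0.15525 m
Δh = 0.0211575 + 0.08470 + 0.020196 + 0.15525 = 0.2813035 m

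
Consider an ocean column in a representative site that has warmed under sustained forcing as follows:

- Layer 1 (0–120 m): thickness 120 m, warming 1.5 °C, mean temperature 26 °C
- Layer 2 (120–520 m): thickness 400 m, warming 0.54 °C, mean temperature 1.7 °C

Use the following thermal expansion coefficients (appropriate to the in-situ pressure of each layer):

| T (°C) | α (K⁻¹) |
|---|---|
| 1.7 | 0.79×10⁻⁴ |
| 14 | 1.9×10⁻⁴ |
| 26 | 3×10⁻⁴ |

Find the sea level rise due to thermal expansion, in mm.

71.1 mm of thermosteric rise

Layer 1 at 26 °C → α = 3×10⁻⁴ K⁻¹
Layer 2 at 1.7 °C → α = 0.79×10⁻⁴ K⁻¹
Layer 1: 3×10⁻⁴ × 1.5 × 120 = 0.05400 m
120–520 m: 400 × 0.79×10⁻⁴ × 0.54 = 0.017064 m
Δh = 0.05400 + 0.017064 = 0.071064 m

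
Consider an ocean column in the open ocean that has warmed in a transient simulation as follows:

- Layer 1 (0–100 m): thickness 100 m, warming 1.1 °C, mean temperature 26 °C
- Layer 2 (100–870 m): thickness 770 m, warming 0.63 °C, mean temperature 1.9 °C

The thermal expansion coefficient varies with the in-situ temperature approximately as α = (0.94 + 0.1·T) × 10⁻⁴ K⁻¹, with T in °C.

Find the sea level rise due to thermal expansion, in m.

Δh ≈ 0.0938 m

Layer 1: α = (0.94 + 0.1×26)×10⁻⁴ = 3.54×10⁻⁴ K⁻¹
Layer 2: α = (0.94 + 0.1×1.9)×10⁻⁴ = 1.13×10⁻⁴ K⁻¹
1.1 × 100 × 3.54×10⁻⁴ = 0.03894 m
Layer 2: 1.13×10⁻⁴ × 0.63 × 770 = 0.0548163 m
Δh = 0.03894 + 0.0548163 = 0.0937563 m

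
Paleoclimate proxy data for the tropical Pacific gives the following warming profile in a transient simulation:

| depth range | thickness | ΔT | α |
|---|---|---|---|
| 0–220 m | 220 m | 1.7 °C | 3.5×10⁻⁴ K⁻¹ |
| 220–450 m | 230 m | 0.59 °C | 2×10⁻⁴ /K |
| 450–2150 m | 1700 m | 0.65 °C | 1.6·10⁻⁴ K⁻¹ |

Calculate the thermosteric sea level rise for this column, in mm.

0–220 m: 220 × 1.7 × 3.5×10⁻⁴ = 0.13090 m
Layer 2: 230 × 2×10⁻⁴ × 0.59 = 0.02714 m
1.6×10⁻⁴ × 0.65 × 1700 = 0.17680 m
Δh = 0.13090 + 0.02714 + 0.17680 = 0.33484 m

335 mm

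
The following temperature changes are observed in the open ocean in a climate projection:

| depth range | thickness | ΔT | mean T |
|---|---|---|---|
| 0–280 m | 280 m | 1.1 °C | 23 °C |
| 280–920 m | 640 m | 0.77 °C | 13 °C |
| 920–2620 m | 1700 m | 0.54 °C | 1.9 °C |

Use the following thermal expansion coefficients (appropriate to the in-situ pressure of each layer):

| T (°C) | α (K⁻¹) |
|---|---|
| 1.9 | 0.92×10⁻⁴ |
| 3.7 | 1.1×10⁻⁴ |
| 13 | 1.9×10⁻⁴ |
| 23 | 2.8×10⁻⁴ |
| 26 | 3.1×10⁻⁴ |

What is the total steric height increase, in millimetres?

Δh = 260 mm

Layer 1 at 23 °C → α = 2.8×10⁻⁴ K⁻¹
Layer 2 at 13 °C → α = 1.9×10⁻⁴ K⁻¹
Layer 3 at 1.9 °C → α = 0.92×10⁻⁴ K⁻¹
Layer 1: 1.1 × 2.8×10⁻⁴ × 280 = 0.08624 m
640 × 1.9×10⁻⁴ × 0.77 = 0.093632 m
920–2620 m: 0.92×10⁻⁴ × 1700 × 0.54 = 0.084456 m
Δh = 0.08624 + 0.093632 + 0.084456 = 0.264328 m ≈ 260 mm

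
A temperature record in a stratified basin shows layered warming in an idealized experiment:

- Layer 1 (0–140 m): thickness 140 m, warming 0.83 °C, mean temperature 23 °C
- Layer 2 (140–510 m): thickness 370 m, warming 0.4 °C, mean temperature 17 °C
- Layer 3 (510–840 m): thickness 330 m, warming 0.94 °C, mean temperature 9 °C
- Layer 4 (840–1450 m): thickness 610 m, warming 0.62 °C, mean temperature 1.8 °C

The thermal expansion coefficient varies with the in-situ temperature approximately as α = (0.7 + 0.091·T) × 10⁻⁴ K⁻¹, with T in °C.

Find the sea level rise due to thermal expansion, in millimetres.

Δh ≈ 150 mm

Layer 1: α = (0.7 + 0.091×23)×10⁻⁴ = 2.793×10⁻⁴ K⁻¹
Layer 2: α = (0.7 + 0.091×17)×10⁻⁴ = 2.247×10⁻⁴ K⁻¹
Layer 3: α = (0.7 + 0.091×9)×10⁻⁴ = 1.519×10⁻⁴ K⁻¹
Layer 4: α = (0.7 + 0.091×1.8)×10⁻⁴ = 0.8638×10⁻⁴ K⁻¹
140 × 0.83 × 2.793×10⁻⁴ = 0.03245466 m
0.4 × 370 × 2.247×10⁻⁴ = 0.0332556 m
Layer 3: 0.94 × 330 × 1.519×10⁻⁴ = 0.04711938 m
0.8638×10⁻⁴ × 610 × 0.62 = 0.032668916 m
Δh = 0.03245466 + 0.0332556 + 0.04711938 + 0.032668916 = 0.145498556 m ≈ 150 mm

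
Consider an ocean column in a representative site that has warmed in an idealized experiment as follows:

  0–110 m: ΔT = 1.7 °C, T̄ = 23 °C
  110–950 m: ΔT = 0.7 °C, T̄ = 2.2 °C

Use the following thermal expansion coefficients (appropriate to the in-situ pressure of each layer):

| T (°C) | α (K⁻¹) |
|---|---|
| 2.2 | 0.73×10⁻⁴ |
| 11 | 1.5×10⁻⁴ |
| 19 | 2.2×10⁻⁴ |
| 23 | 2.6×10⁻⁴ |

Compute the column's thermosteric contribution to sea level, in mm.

91.5 mm of thermosteric rise

Layer 1 at 23 °C → α = 2.6×10⁻⁴ K⁻¹
Layer 2 at 2.2 °C → α = 0.73×10⁻⁴ K⁻¹
Layer 1: 1.7 × 110 × 2.6×10⁻⁴ = 0.04862 m
110–950 m: 840 × 0.73×10⁻⁴ × 0.7 = 0.042924 m
Δh = 0.04862 + 0.042924 = 0.091544 m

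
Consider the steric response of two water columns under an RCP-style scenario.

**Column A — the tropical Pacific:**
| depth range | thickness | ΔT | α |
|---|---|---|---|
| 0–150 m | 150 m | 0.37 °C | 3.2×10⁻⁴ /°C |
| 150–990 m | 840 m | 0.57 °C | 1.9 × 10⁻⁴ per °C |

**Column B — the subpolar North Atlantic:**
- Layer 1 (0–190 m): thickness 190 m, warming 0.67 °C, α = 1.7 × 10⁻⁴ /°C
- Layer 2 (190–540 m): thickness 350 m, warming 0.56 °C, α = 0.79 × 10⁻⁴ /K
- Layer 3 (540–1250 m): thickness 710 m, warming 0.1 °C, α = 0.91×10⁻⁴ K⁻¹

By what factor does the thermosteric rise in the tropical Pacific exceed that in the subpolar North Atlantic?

2.5

A Layer 1: 0.37 × 3.2×10⁻⁴ × 150 = 0.01776 m
A 1.9×10⁻⁴ × 0.57 × 840 = 0.090972 m
A total: 0.108732 m
B Layer 1: 1.7×10⁻⁴ × 190 × 0.67 = 0.021641 m
B Layer 2: 350 × 0.56 × 0.79×10⁻⁴ = 0.015484 m
B Layer 3: 710 × 0.1 × 0.91×10⁻⁴ = 0.006461 m
B total: 0.043586 m
Ratio: 0.108732 / 0.043586 ≈ 2.495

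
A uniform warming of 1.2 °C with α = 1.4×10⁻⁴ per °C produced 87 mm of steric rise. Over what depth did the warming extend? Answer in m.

H = Δh/(αΔT) = 0.087 / (1.4×10⁻⁴ × 1.2) ≈ 517.9 m

H ≈ 518 m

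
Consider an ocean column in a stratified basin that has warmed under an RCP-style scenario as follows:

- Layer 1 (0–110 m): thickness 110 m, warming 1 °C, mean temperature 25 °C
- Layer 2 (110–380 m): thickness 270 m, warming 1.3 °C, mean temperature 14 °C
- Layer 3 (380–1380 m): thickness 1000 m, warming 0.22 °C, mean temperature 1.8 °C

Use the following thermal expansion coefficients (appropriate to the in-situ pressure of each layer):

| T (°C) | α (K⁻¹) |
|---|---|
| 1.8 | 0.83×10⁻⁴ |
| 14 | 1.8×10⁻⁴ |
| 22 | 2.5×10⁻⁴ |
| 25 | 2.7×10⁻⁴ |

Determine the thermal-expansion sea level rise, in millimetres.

Δh = 110 mm

Layer 1 at 25 °C → α = 2.7×10⁻⁴ K⁻¹
Layer 2 at 14 °C → α = 1.8×10⁻⁴ K⁻¹
Layer 3 at 1.8 °C → α = 0.83×10⁻⁴ K⁻¹
1 × 2.7×10⁻⁴ × 110 = 0.02970 m
Layer 2: 1.8×10⁻⁴ × 270 × 1.3 = 0.06318 m
380–1380 m: 0.22 × 0.83×10⁻⁴ × 1000 = 0.01826 m
Δh = 0.02970 + 0.06318 + 0.01826 = 0.11114 m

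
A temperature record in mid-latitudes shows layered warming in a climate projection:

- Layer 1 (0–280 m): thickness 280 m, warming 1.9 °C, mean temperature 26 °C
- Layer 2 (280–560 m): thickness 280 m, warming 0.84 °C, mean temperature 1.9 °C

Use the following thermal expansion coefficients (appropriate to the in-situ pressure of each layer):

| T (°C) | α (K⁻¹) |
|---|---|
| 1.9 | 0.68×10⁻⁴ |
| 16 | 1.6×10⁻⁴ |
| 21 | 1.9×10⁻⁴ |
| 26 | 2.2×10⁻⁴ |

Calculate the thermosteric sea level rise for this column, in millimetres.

Δh = 133 mm

Layer 1 at 26 °C → α = 2.2×10⁻⁴ K⁻¹
Layer 2 at 1.9 °C → α = 0.68×10⁻⁴ K⁻¹
0–280 m: 2.2×10⁻⁴ × 280 × 1.9 = 0.11704 m
280–560 m: 0.68×10⁻⁴ × 0.84 × 280 = 0.0159936 m
Δh = 0.11704 + 0.0159936 = 0.1330336 m ≈ 133 mm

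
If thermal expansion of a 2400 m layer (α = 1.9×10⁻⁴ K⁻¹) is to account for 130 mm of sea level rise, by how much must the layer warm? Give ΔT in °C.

ΔT ≈ 0.285 °C

ΔT = Δh/(αH) = 0.13 / (1.9×10⁻⁴ × 2400) ≈ 0.2851 °C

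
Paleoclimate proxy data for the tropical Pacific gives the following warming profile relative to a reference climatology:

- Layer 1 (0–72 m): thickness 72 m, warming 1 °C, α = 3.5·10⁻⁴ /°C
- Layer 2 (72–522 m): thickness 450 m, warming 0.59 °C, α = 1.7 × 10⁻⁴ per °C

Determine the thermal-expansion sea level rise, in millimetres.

0–72 m: 3.5×10⁻⁴ × 1 × 72 = 0.02520 m
Layer 2: 450 × 0.59 × 1.7×10⁻⁴ = 0.045135 m
Δh = 0.02520 + 0.045135 = 0.070335 m ≈ 70 mm

about 70 mm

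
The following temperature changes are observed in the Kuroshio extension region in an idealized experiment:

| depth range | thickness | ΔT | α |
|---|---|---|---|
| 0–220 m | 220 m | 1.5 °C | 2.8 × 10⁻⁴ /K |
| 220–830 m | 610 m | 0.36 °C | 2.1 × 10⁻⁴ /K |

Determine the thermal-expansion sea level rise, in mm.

0–220 m: 220 × 1.5 × 2.8×10⁻⁴ = 0.09240 m
Layer 2: 2.1×10⁻⁴ × 0.36 × 610 = 0.046116 m
Δh = 0.09240 + 0.046116 = 0.138516 m ≈ 139 mm

139 mm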